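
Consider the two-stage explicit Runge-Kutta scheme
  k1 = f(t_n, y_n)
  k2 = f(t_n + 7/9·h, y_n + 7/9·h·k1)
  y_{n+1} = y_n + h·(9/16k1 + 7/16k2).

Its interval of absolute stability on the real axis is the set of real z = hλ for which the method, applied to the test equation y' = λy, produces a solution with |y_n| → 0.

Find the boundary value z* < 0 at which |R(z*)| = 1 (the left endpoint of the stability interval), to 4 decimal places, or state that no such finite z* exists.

z* = -2.9388.

With y'=λy (z=hλ):
  k1=λy_n ⇒ h·k1=z·y_n;  k2=λ(1+7/9z)y_n ⇒ h·k2=z(1+7/9z)y_n
  y_{n+1}/y_n = 1 + 9/16z + 7/16z(1+7/9z) = 1 + z + 49/144z²
  Hence R(z) = 1 + z + 49/144z².

Solve |R(x)|<1 on ℝ⁻.
x=-0.49: |R|=0.5917
R=1: x+49/144x²=0 ⇒ x=−144/49=-2.9388; min R=1−1/(4·49/144)=0.2653>−1
Confirm numerically:
  x=-2.680: |R|=0.76401 <1
  x=-2.610: |R|=0.70801 <1
  x=-2.553: |R|=0.66487 <1
  x=-2.513: |R|=0.63591 <1
  x=-3.393: |R|=1.52443 >1
  x=-3.167: |R|=1.24595 >1
  x=-2.988: |R|=1.05005 >1
Interval (-2.9388, 0).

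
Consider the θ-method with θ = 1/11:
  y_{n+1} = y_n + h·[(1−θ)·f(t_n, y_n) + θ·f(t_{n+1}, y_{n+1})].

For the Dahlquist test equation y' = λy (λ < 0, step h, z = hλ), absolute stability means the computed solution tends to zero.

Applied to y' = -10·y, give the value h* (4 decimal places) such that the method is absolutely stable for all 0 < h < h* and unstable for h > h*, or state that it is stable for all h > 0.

(-2.4444,0); λ=-10 ⇒ h* = (22/9)/10 = 0.2444.

On y'=λy, z=hλ:
  y_{n+1} = y_n + z·[10/11·y_n + 1/11·y_{n+1}] ⇒ (1 − 1/11z)y_{n+1} = (1 + 10/11z)y_n
  ⇒ R(z) = (1 + 10/11z)/(1 − 1/11z).

Find x<0 with |R(x)|<1.
x=-1.39: |R|=0.2341
R=−1: 1+10/11x = −1+1/11x ⇒ -9/11x=2 ⇒ x=2/(-9/11)=-2.4444
Confirm numerically:
  x=-1.814: |R|=0.55720 <1
  x=-1.620: |R|=0.41204 <1
  x=-0.985: |R|=0.09595 <1
  x=-3.006: |R|=1.36085 >1
  x=-2.996: |R|=1.35467 >1
  x=-2.750: |R|=1.20000 >1
Stable set (-2.4444, 0).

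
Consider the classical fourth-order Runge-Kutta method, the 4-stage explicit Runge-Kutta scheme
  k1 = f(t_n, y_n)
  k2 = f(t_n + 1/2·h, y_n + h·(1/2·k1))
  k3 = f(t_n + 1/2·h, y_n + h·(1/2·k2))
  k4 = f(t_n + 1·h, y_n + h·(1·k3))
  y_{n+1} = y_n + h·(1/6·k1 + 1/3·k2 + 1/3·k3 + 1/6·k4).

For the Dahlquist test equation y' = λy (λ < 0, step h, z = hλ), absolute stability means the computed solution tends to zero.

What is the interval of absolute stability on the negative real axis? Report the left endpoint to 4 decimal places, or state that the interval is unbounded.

Set f=λy, z=hλ:
  order 4, 4-stage ⇒ R(z)=1+z+z^2/2+z^3/6+z^4/24
  (e.g. R(-0.65)=0.52292, |R|=0.52292)

Find x<0 with |R(x)|<1.
x=-0.65: |R|=0.5229
|R(-2.89)|=1.1697 |R(-2.01)|=0.3367 |R(-1.71)|=0.2749
Bisect:
  x_lo=-3.4356 |R|=2.5123  x_hi=-0.2197 |R|=0.8027
  mid=-1.82765 |R|=0.28992 →hi
  mid=-2.63161 |R|=0.79196 →hi
  mid=-3.03359 |R|=1.44360 →lo
  mid=-2.83260 |R|=1.07369 →lo
  mid=-2.73210 |R|=0.92272 →hi
  mid=-2.78235 |R|=0.99557 →hi
  mid=-2.80747 |R|=1.03396 →lo
  ...
  [-2.78529,-2.78510] ⇒ x*=-2.7853
So |R|<1 on (-2.7853, 0).

z∈(-2.7853,0).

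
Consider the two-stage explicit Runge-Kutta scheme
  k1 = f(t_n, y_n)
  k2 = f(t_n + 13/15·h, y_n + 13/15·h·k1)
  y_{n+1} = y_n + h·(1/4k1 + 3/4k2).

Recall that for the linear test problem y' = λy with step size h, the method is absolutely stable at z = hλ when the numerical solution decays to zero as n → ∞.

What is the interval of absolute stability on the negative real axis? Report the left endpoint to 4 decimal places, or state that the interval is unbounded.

On y'=λy, z=hλ:
  k1=λy_n ⇒ h·k1=z·y_n;  k2=λ(1+13/15z)y_n ⇒ h·k2=z(1+13/15z)y_n
  y_{n+1}/y_n = 1 + 1/4z + 3/4z(1+13/15z) = 1 + z + 13/20z²
  ⇒ R(z) = 1 + z + 13/20z².

Boundary: |R(x)|=1, x<0.
x=-1.76: |R|=1.2534
R=1: x+13/20x²=0 ⇒ x=−20/13=-1.5385; min R=1−1/(4·13/20)=0.6154>−1
Confirm numerically:
  x=-1.366: |R|=0.84687 <1
  x=-1.144: |R|=0.70668 <1
  x=-1.100: |R|=0.68650 <1
  x=-1.016: |R|=0.65497 <1
  x=-2.109: |R|=1.78212 >1
  x=-1.886: |R|=1.42605 >1
Stable set (-1.5385, 0).

(-1.5385, 0).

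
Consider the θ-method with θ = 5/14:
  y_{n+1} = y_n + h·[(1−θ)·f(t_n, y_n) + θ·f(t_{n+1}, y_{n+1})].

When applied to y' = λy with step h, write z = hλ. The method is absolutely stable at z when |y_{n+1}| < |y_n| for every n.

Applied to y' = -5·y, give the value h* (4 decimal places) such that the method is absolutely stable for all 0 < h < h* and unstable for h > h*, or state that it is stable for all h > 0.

With y'=λy (z=hλ):
  y_{n+1} = y_n + z·[9/14·y_n + 5/14·y_{n+1}] ⇒ (1 − 5/14z)y_{n+1} = (1 + 9/14z)y_n
  Hence R(z) = (1 + 9/14z)/(1 − 5/14z).

Boundary: |R(x)|=1, x<0.
x=-1.61: |R|=0.0222
R=−1: 1+9/14x = −1+5/14x ⇒ -2/7x=2 ⇒ x=2/(-2/7)=-7.0000
Confirm numerically:
  x=-5.495: |R|=0.85485 <1
  x=-4.863: |R|=0.77690 <1
  x=-3.432: |R|=0.54198 <1
  x=-7.592: |R|=1.04557 >1
  x=-7.276: |R|=1.02191 >1
  x=-7.075: |R|=1.00608 >1
So |R|<1 on (-7.0000, 0).

(-7.0000,0); λ=-5 ⇒ h* = (7)/5 = 1.4000.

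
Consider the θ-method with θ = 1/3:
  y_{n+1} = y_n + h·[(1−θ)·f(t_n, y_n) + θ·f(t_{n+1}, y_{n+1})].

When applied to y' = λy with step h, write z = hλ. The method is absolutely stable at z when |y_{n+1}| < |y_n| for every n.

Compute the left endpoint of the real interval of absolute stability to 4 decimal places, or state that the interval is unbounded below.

left endpoint -6.0000.

Set f=λy, z=hλ:
  y_{n+1} = y_n + z·[2/3·y_n + 1/3·y_{n+1}] ⇒ (1 − 1/3z)y_{n+1} = (1 + 2/3z)y_n
  so R(z) = (1 + 2/3z)/(1 − 1/3z).

Need |R(x)|<1, x<0.
x=-0.86: |R|=0.3316
R=−1: 1+2/3x = −1+1/3x ⇒ -1/3x=2 ⇒ x=2/(-1/3)=-6.0000
Confirm numerically:
  x=-4.371: |R|=0.77900 <1
  x=-4.027: |R|=0.71923 <1
  x=-3.372: |R|=0.58757 <1
  x=-6.581: |R|=1.06064 >1
  x=-6.317: |R|=1.03402 >1
  x=-6.221: |R|=1.02397 >1
So |R|<1 on (-6.0000, 0).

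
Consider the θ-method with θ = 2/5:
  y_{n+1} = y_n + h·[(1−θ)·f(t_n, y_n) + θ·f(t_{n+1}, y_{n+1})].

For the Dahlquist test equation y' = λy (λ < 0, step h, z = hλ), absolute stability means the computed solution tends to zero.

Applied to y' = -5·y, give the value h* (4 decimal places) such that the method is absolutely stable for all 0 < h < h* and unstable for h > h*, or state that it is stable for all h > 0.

With y'=λy (z=hλ):
  y_{n+1} = y_n + z·[3/5·y_n + 2/5·y_{n+1}] ⇒ (1 − 2/5z)y_{n+1} = (1 + 3/5z)y_n
  R(z) = (1 + 3/5z)/(1 − 2/5z).

Find x<0 with |R(x)|<1.
x=-1.05: |R|=0.2606
R=−1: 1+3/5x = −1+2/5x ⇒ -1/5x=2 ⇒ x=2/(-1/5)=-10.0000
Confirm numerically:
  x=-9.037: |R|=0.95826 <1
  x=-8.726: |R|=0.94326 <1
  x=-5.513: |R|=0.72002 <1
  x=-4.722: |R|=0.63459 <1
  x=-10.521: |R|=1.02001 >1
  x=-10.191: |R|=1.00753 >1
  x=-10.180: |R|=1.00710 >1
Stable set (-10.0000, 0).

(-10.0000,0); λ=-5 ⇒ h* = (10)/5 = 2.0000.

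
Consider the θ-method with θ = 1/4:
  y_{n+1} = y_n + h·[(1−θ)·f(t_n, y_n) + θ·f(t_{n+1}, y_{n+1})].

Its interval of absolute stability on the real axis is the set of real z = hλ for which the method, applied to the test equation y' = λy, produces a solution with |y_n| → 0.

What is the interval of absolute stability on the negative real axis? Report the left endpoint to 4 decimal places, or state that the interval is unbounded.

(-4.0000, 0).

On y'=λy, z=hλ:
  y_{n+1} = y_n + z·[3/4·y_n + 1/4·y_{n+1}] ⇒ (1 − 1/4z)y_{n+1} = (1 + 3/4z)y_n
  so R(z) = (1 + 3/4z)/(1 − 1/4z).

Boundary: |R(x)|=1, x<0.
x=-1.77: |R|=0.2270
R=−1: 1+3/4x = −1+1/4x ⇒ -1/2x=2 ⇒ x=2/(-1/2)=-4.0000
Confirm numerically:
  x=-3.232: |R|=0.78761 <1
  x=-2.957: |R|=0.70016 <1
  x=-1.611: |R|=0.14846 <1
  x=-4.527: |R|=1.12361 >1
  x=-4.486: |R|=1.11454 >1
  x=-4.273: |R|=1.06600 >1
Interval (-4.0000, 0).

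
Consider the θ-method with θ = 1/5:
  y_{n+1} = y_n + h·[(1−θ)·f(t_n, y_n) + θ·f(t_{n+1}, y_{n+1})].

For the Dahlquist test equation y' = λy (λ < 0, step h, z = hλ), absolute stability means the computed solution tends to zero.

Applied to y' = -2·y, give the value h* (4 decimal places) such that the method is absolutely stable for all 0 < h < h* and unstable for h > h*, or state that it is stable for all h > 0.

(-3.3333,0); λ=-2 ⇒ h* = (10/3)/2 = 1.6667.

Set f=λy, z=hλ:
  y_{n+1} = y_n + z·[4/5·y_n + 1/5·y_{n+1}] ⇒ (1 − 1/5z)y_{n+1} = (1 + 4/5z)y_n
  R(z) = (1 + 4/5z)/(1 − 1/5z).

Find x<0 with |R(x)|<1.
x=-1.04: |R|=0.1391
R=−1: 1+4/5x = −1+1/5x ⇒ -3/5x=2 ⇒ x=2/(-3/5)=-3.3333
Confirm numerically:
  x=-3.276: |R|=0.97922 <1
  x=-1.900: |R|=0.37681 <1
  x=-1.639: |R|=0.23437 <1
  x=-1.396: |R|=0.09131 <1
  x=-3.857: |R|=1.17737 >1
  x=-3.699: |R|=1.12611 >1
Stable set (-3.3333, 0).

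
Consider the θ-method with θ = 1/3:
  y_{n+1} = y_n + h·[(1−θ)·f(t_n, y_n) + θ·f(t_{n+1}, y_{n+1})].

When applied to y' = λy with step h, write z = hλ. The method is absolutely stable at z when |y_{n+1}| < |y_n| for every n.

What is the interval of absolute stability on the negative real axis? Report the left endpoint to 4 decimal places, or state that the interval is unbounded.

z∈(-6.0000,0).

With y'=λy (z=hλ):
  y_{n+1} = y_n + z·[2/3·y_n + 1/3·y_{n+1}] ⇒ (1 − 1/3z)y_{n+1} = (1 + 2/3z)y_n
  so R(z) = (1 + 2/3z)/(1 − 1/3z).

Need |R(x)|<1, x<0.
x=-0.42: |R|=0.6316
R=−1: 1+2/3x = −1+1/3x ⇒ -1/3x=2 ⇒ x=2/(-1/3)=-6.0000
Confirm numerically:
  x=-4.829: |R|=0.85043 <1
  x=-3.805: |R|=0.67744 <1
  x=-3.738: |R|=0.66429 <1
  x=-3.478: |R|=0.61068 <1
  x=-6.500: |R|=1.05263 >1
  x=-6.396: |R|=1.04215 >1
So |R|<1 on (-6.0000, 0).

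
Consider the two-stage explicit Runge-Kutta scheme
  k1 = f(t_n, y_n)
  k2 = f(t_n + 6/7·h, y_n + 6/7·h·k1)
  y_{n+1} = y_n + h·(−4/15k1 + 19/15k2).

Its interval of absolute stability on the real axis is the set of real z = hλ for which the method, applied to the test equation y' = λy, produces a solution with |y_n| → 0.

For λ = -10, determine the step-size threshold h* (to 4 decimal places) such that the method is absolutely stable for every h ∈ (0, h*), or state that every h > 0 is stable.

(-0.9211,0); λ=-10 ⇒ h* = (35/38)/10 = 0.0921.

On y'=λy, z=hλ:
  k1=λy_n ⇒ h·k1=z·y_n;  k2=λ(1+6/7z)y_n ⇒ h·k2=z(1+6/7z)y_n
  y_{n+1}/y_n = 1 − 4/15z + 19/15z(1+6/7z) = 1 + z + 38/35z²
  so R(z) = 1 + z + 38/35z².

Solve |R(x)|<1 on ℝ⁻.
x=-1.29: |R|=1.5167
R=1: x+38/35x²=0 ⇒ x=−35/38=-0.9211; min R=1−1/(4·38/35)=0.7697>−1
Confirm numerically:
  x=-0.789: |R|=0.88688 <1
  x=-0.747: |R|=0.85884 <1
  x=-0.613: |R|=0.79498 <1
  x=-0.430: |R|=0.77075 <1
  x=-1.210: |R|=1.37959 >1
  x=-1.183: |R|=1.33645 >1
  x=-1.009: |R|=1.09635 >1
Interval (-0.9211, 0).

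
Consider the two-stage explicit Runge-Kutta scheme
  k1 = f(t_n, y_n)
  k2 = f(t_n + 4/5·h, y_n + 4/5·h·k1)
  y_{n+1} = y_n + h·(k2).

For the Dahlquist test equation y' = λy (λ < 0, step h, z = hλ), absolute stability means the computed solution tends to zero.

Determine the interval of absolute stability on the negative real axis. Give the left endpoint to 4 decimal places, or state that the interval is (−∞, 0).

(-1.2500, 0).

Set f=λy, z=hλ:
  k1=λy_n ⇒ h·k1=z·y_n;  k2=λ(1+4/5z)y_n ⇒ h·k2=z(1+4/5z)y_n
  y_{n+1}/y_n = 1 + z(1+4/5z) = 1 + z + 4/5z²
  Hence R(z) = 1 + z + 4/5z².

Need |R(x)|<1, x<0.
x=-0.85: |R|=0.7280
R=1: x+4/5x²=0 ⇒ x=−5/4=-1.2500; min R=1−1/(4·4/5)=0.6875>−1
Confirm numerically:
  x=-1.018: |R|=0.81106 <1
  x=-0.864: |R|=0.73320 <1
  x=-0.862: |R|=0.73244 <1
  x=-0.575: |R|=0.68950 <1
  x=-1.779: |R|=1.75287 >1
  x=-1.297: |R|=1.04877 >1
Stable set (-1.2500, 0).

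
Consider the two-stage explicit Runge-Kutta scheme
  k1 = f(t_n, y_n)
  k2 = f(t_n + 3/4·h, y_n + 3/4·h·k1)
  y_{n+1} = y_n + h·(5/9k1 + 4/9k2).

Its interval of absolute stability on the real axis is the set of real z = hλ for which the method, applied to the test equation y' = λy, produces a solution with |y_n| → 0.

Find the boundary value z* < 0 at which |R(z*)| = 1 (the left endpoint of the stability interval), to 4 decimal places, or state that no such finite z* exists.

With y'=λy (z=hλ):
  k1=λy_n ⇒ h·k1=z·y_n;  k2=λ(1+3/4z)y_n ⇒ h·k2=z(1+3/4z)y_n
  y_{n+1}/y_n = 1 + 5/9z + 4/9z(1+3/4z) = 1 + z + 1/3z²
  ⇒ R(z) = 1 + z + 1/3z².

Solve |R(x)|<1 on ℝ⁻.
x=-1.53: |R|=0.2503
R=1: x+1/3x²=0 ⇒ x=−3=-3.0000; min R=1−1/(4·1/3)=0.2500>−1
Confirm numerically:
  x=-2.233: |R|=0.42910 <1
  x=-1.961: |R|=0.32084 <1
  x=-1.635: |R|=0.25607 <1
  x=-1.396: |R|=0.25361 <1
  x=-3.248: |R|=1.26850 >1
  x=-3.239: |R|=1.25804 >1
  x=-3.087: |R|=1.08952 >1
So |R|<1 on (-3.0000, 0).

z* = -3.0000.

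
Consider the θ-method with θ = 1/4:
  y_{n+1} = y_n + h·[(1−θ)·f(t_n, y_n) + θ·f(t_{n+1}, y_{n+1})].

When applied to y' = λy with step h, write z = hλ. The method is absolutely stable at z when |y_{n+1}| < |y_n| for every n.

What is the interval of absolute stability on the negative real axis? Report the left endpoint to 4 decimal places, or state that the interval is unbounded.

Test eqn y'=λy, z=hλ:
  y_{n+1} = y_n + z·[3/4·y_n + 1/4·y_{n+1}] ⇒ (1 − 1/4z)y_{n+1} = (1 + 3/4z)y_n
  ⇒ R(z) = (1 + 3/4z)/(1 − 1/4z).

Need |R(x)|<1, x<0.
x=-0.43: |R|=0.6117
R=−1: 1+3/4x = −1+1/4x ⇒ -1/2x=2 ⇒ x=2/(-1/2)=-4.0000
Confirm numerically:
  x=-3.474: |R|=0.85925 <1
  x=-1.993: |R|=0.33022 <1
  x=-1.953: |R|=0.31228 <1
  x=-1.728: |R|=0.20670 <1
  x=-4.548: |R|=1.12822 >1
  x=-4.424: |R|=1.10066 >1
So |R|<1 on (-4.0000, 0).

z∈(-4.0000,0).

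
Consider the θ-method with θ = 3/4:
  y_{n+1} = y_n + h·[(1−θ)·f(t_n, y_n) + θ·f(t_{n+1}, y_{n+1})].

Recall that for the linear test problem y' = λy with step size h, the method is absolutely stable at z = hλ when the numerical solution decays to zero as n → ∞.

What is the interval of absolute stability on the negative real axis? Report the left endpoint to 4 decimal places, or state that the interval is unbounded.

unbounded; (−∞, 0).

Set f=λy, z=hλ:
  y_{n+1} = y_n + z·[1/4·y_n + 3/4·y_{n+1}] ⇒ (1 − 3/4z)y_{n+1} = (1 + 1/4z)y_n
  so R(z) = (1 + 1/4z)/(1 − 3/4z).

Boundary: |R(x)|=1, x<0.
x=-1.18: |R|=0.3740
x=-2: |R|=0.2000
x=-10: |R|=0.1765
x=-100: |R|=0.3158
θ=3/4≥1/2 ⇒ |1+1/4x|<|1−3/4x| ∀x<0 ⇒ unbounded interval.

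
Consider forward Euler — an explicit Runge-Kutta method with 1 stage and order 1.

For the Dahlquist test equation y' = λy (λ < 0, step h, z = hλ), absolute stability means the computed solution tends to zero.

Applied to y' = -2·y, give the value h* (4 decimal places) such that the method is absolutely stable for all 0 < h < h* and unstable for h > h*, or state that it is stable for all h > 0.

(-2.0000,0); λ=-2 ⇒ h* = 1.0000.

On y'=λy, z=hλ:
  order 1, 1-stage ⇒ R(z)=1+z
  (e.g. R(-1.21)=-0.21000, |R|=0.21000)

Find x<0 with |R(x)|<1.
x=-1.21: |R|=0.2100
|R(-2.04)|=1.0400 |R(-1.46)|=0.4600 |R(-0.54)|=0.4600
Bisect:
  x_lo=-2.3680 |R|=1.3680  x_hi=-0.2699 |R|=0.7301
  mid=-1.31891 |R|=0.31891 →hi
  mid=-1.84343 |R|=0.84343 →hi
  mid=-2.10570 |R|=1.10570 →lo
  mid=-1.97456 |R|=0.97456 →hi
  mid=-2.04013 |R|=1.04013 →lo
  mid=-2.00735 |R|=1.00735 →lo
  mid=-1.99096 |R|=0.99096 →hi
  mid=-1.99915 |R|=0.99915 →hi
  ...
  [-2.00005,-1.99992] ⇒ x*=-2.0000
Stable set (-2.0000, 0).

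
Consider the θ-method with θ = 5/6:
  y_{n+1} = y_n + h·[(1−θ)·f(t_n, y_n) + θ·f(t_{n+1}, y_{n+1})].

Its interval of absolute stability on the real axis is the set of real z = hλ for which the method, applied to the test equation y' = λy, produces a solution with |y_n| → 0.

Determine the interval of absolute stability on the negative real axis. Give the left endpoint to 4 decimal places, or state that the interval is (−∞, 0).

unbounded; (−∞, 0).

Test eqn y'=λy, z=hλ:
  y_{n+1} = y_n + z·[1/6·y_n + 5/6·y_{n+1}] ⇒ (1 − 5/6z)y_{n+1} = (1 + 1/6z)y_n
  so R(z) = (1 + 1/6z)/(1 − 5/6z).

Solve |R(x)|<1 on ℝ⁻.
x=-1.32: |R|=0.3714
x=-2: |R|=0.2500
x=-10: |R|=0.0714
x=-100: |R|=0.1858
θ=5/6≥1/2 ⇒ |1+1/6x|<|1−5/6x| ∀x<0 ⇒ stable on all of ℝ⁻.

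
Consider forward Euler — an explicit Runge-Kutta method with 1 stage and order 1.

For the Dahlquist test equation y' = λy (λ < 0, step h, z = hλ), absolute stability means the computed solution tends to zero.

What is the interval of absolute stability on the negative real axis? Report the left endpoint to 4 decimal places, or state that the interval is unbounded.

Test eqn y'=λy, z=hλ:
  order 1, 1-stage ⇒ R(z)=1+z
  (e.g. R(-0.73)=0.27000, |R|=0.27000)

Boundary: |R(x)|=1, x<0.
x=-0.73: |R|=0.2700
|R(-2.27)|=1.2700 |R(-1.36)|=0.3600 |R(-1.24)|=0.2400
Bisect:
  x_lo=-2.5466 |R|=1.5466  x_hi=-0.2876 |R|=0.7124
  mid=-1.41706 |R|=0.41706 →hi
  mid=-1.98180 |R|=0.98180 →hi
  mid=-2.26418 |R|=1.26418 →lo
  mid=-2.12299 |R|=1.12299 →lo
  mid=-2.05240 |R|=1.05240 →lo
  mid=-2.01710 |R|=1.01710 →lo
  mid=-1.99945 |R|=0.99945 →hi
  mid=-2.00828 |R|=1.00828 →lo
  mid=-2.00387 |R|=1.00387 →lo
  mid=-2.00166 |R|=1.00166 →lo
  ...
  [-2.00000,-1.99987] ⇒ x*=-2.0000
Stable set (-2.0000, 0).

(-2.0000, 0).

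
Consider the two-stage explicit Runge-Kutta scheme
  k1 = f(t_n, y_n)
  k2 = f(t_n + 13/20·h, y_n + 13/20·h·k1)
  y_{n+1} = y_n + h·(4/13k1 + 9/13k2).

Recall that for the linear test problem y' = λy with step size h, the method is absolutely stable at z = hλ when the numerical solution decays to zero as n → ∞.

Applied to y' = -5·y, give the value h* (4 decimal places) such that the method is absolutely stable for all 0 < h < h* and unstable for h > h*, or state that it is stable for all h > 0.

Test eqn y'=λy, z=hλ:
  k1=λy_n ⇒ h·k1=z·y_n;  k2=λ(1+13/20z)y_n ⇒ h·k2=z(1+13/20z)y_n
  y_{n+1}/y_n = 1 + 4/13z + 9/13z(1+13/20z) = 1 + z + 9/20z²
  R(z) = 1 + z + 9/20z².

Boundary: |R(x)|=1, x<0.
x=-0.49: |R|=0.6180
R=1: x+9/20x²=0 ⇒ x=−20/9=-2.2222; min R=1−1/(4·9/20)=0.4444>−1
Confirm numerically:
  x=-2.002: |R|=0.80160 <1
  x=-1.816: |R|=0.66804 <1
  x=-1.548: |R|=0.53034 <1
  x=-1.194: |R|=0.44754 <1
  x=-2.760: |R|=1.66792 >1
  x=-2.686: |R|=1.56057 >1
Stable set (-2.2222, 0).

(-2.2222,0); λ=-5 ⇒ h* = (20/9)/5 = 0.4444.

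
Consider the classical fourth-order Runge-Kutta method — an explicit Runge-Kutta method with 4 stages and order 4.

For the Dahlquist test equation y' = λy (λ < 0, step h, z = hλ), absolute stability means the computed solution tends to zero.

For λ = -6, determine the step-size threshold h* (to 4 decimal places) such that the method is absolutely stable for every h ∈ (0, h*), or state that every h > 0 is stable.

On y'=λy, z=hλ:
  order 4, 4-stage ⇒ R(z)=1+z+z^2/2+z^3/6+z^4/24
  (e.g. R(-1.37)=0.28667, |R|=0.28667)

Boundary: |R(x)|=1, x<0.
x=-1.37: |R|=0.2867
|R(-2.9)|=1.1872 |R(-1.67)|=0.2723 |R(-0.54)|=0.5831
Bisect:
  x_lo=-3.5373 |R|=2.8657  x_hi=-0.3845 |R|=0.6808
  mid=-1.96091 |R|=0.32106 →hi
  mid=-2.74911 |R|=0.94680 →hi
  mid=-3.14321 |R|=1.68805 →lo
  mid=-2.94616 |R|=1.27089 →lo
  mid=-2.84763 |R|=1.09813 →lo
  mid=-2.79837 |R|=1.01989 →lo
  mid=-2.77374 |R|=0.98272 →hi
  ...
  [-2.78548,-2.78528] ⇒ x*=-2.7853
So |R|<1 on (-2.7853, 0).

(-2.7853,0); λ=-6 ⇒ h* = 0.4642.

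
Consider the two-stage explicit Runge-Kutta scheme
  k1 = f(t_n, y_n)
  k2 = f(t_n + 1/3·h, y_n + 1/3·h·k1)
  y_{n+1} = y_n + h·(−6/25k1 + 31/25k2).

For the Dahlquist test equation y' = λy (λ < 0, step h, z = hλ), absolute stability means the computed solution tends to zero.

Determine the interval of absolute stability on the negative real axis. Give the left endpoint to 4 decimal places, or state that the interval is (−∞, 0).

(-2.4194, 0).

Test eqn y'=λy, z=hλ:
  k1=λy_n ⇒ h·k1=z·y_n;  k2=λ(1+1/3z)y_n ⇒ h·k2=z(1+1/3z)y_n
  y_{n+1}/y_n = 1 − 6/25z + 31/25z(1+1/3z) = 1 + z + 31/75z²
  so R(z) = 1 + z + 31/75z².

Need |R(x)|<1, x<0.
x=-1.14: |R|=0.3972
R=1: x+31/75x²=0 ⇒ x=−75/31=-2.4194; min R=1−1/(4·31/75)=0.3952>−1
Confirm numerically:
  x=-1.841: |R|=0.55990 <1
  x=-1.310: |R|=0.39932 <1
  x=-1.069: |R|=0.40334 <1
  x=-2.583: |R|=1.17471 >1
  x=-2.556: |R|=1.14436 >1
Interval (-2.4194, 0).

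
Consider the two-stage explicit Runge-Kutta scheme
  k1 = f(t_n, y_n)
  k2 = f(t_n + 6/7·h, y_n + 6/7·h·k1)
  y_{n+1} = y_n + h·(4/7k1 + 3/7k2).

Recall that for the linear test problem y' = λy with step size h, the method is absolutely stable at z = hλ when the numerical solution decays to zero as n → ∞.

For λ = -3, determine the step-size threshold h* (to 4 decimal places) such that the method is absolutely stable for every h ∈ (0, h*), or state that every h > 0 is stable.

On y'=λy, z=hλ:
  k1=λy_n ⇒ h·k1=z·y_n;  k2=λ(1+6/7z)y_n ⇒ h·k2=z(1+6/7z)y_n
  y_{n+1}/y_n = 1 + 4/7z + 3/7z(1+6/7z) = 1 + z + 18/49z²
  so R(z) = 1 + z + 18/49z².

Solve |R(x)|<1 on ℝ⁻.
x=-1.22: |R|=0.3268
R=1: x+18/49x²=0 ⇒ x=−49/18=-2.7222; min R=1−1/(4·18/49)=0.3194>−1
Confirm numerically:
  x=-2.685: |R|=0.96329 <1
  x=-2.506: |R|=0.80095 <1
  x=-1.287: |R|=0.32146 <1
  x=-3.065: |R|=1.38594 >1
  x=-3.021: |R|=1.33157 >1
  x=-2.861: |R|=1.14585 >1
Stable set (-2.7222, 0).

(-2.7222,0); λ=-3 ⇒ h* = (49/18)/3 = 0.9074.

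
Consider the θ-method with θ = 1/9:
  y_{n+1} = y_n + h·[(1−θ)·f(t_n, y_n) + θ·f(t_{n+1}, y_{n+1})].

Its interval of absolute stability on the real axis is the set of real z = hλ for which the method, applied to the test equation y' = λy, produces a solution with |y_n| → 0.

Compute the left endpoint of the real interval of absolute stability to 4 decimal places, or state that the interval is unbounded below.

Test eqn y'=λy, z=hλ:
  y_{n+1} = y_n + z·[8/9·y_n + 1/9·y_{n+1}] ⇒ (1 − 1/9z)y_{n+1} = (1 + 8/9z)y_n
  so R(z) = (1 + 8/9z)/(1 − 1/9z).

Find x<0 with |R(x)|<1.
x=-1.71: |R|=0.4370
R=−1: 1+8/9x = −1+1/9x ⇒ -7/9x=2 ⇒ x=2/(-7/9)=-2.5714
Confirm numerically:
  x=-2.456: |R|=0.92947 <1
  x=-2.080: |R|=0.68953 <1
  x=-2.054: |R|=0.67234 <1
  x=-2.968: |R|=1.23195 >1
  x=-2.628: |R|=1.03406 >1
  x=-2.623: |R|=1.03106 >1
Stable set (-2.5714, 0).

left endpoint -2.5714.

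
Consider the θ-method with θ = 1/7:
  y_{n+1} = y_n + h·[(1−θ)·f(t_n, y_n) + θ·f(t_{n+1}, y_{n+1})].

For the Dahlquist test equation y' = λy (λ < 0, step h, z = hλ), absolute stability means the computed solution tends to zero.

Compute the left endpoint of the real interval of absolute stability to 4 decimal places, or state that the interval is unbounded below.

left endpoint -2.8000.

Test eqn y'=λy, z=hλ:
  y_{n+1} = y_n + z·[6/7·y_n + 1/7·y_{n+1}] ⇒ (1 − 1/7z)y_{n+1} = (1 + 6/7z)y_n
  R(z) = (1 + 6/7z)/(1 − 1/7z).

Need |R(x)|<1, x<0.
x=-1.02: |R|=0.1097
R=−1: 1+6/7x = −1+1/7x ⇒ -5/7x=2 ⇒ x=2/(-5/7)=-2.8000
Confirm numerically:
  x=-2.535: |R|=0.86104 <1
  x=-2.484: |R|=0.83340 <1
  x=-2.144: |R|=0.64129 <1
  x=-3.107: |R|=1.15187 >1
  x=-2.956: |R|=1.07834 >1
Stable set (-2.8000, 0).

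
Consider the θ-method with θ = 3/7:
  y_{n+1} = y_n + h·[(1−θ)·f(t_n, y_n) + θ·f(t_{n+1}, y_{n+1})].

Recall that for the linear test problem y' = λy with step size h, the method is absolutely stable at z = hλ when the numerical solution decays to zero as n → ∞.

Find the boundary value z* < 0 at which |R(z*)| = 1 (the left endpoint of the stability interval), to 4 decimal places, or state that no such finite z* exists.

z* = -14.0000.

Test eqn y'=λy, z=hλ:
  y_{n+1} = y_n + z·[4/7·y_n + 3/7·y_{n+1}] ⇒ (1 − 3/7z)y_{n+1} = (1 + 4/7z)y_n
  so R(z) = (1 + 4/7z)/(1 − 3/7z).

Need |R(x)|<1, x<0.
x=-1.21: |R|=0.2032
R=−1: 1+4/7x = −1+3/7x ⇒ -1/7x=2 ⇒ x=2/(-1/7)=-14.0000
Confirm numerically:
  x=-13.599: |R|=0.99161 <1
  x=-12.667: |R|=0.97038 <1
  x=-7.437: |R|=0.77609 <1
  x=-7.393: |R|=0.77357 <1
  x=-14.519: |R|=1.01027 >1
  x=-14.398: |R|=1.00793 >1
  x=-14.074: |R|=1.00150 >1
So |R|<1 on (-14.0000, 0).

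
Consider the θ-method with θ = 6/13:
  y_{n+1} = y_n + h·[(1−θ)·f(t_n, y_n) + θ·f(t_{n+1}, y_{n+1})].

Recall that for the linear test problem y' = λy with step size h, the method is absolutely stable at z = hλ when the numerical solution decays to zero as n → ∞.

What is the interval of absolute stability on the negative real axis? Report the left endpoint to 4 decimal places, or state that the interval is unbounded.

z∈(-26.0000,0).

With y'=λy (z=hλ):
  y_{n+1} = y_n + z·[7/13·y_n + 6/13·y_{n+1}] ⇒ (1 − 6/13z)y_{n+1} = (1 + 7/13z)y_n
  R(z) = (1 + 7/13z)/(1 − 6/13z).

Find x<0 with |R(x)|<1.
x=-1.32: |R|=0.1797
R=−1: 1+7/13x = −1+6/13x ⇒ -1/13x=2 ⇒ x=2/(-1/13)=-26.0000
Confirm numerically:
  x=-22.108: |R|=0.97328 <1
  x=-21.177: |R|=0.96557 <1
  x=-15.411: |R|=0.89960 <1
  x=-26.318: |R|=1.00186 >1
  x=-26.087: |R|=1.00051 >1
Interval (-26.0000, 0).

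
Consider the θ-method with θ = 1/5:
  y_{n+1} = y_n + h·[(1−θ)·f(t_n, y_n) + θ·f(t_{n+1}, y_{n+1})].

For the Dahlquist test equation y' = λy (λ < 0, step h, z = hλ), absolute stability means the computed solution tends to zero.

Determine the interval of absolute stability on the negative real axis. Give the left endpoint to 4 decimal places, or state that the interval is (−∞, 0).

z∈(-3.3333,0).

Test eqn y'=λy, z=hλ:
  y_{n+1} = y_n + z·[4/5·y_n + 1/5·y_{n+1}] ⇒ (1 − 1/5z)y_{n+1} = (1 + 4/5z)y_n
  Hence R(z) = (1 + 4/5z)/(1 − 1/5z).

Need |R(x)|<1, x<0.
x=-0.75: |R|=0.3478
R=−1: 1+4/5x = −1+1/5x ⇒ -3/5x=2 ⇒ x=2/(-3/5)=-3.3333
Confirm numerically:
  x=-3.007: |R|=0.87773 <1
  x=-2.018: |R|=0.43773 <1
  x=-1.545: |R|=0.18029 <1
  x=-1.347: |R|=0.06113 <1
  x=-3.889: |R|=1.18754 >1
  x=-3.564: |R|=1.08080 >1
Stable set (-3.3333, 0).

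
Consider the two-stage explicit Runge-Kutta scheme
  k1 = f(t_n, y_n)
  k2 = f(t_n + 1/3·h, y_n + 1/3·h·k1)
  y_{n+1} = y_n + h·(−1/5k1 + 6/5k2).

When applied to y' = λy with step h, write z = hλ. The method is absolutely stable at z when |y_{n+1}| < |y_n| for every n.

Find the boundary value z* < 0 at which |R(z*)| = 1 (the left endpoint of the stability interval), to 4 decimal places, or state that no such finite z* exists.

Set f=λy, z=hλ:
  k1=λy_n ⇒ h·k1=z·y_n;  k2=λ(1+1/3z)y_n ⇒ h·k2=z(1+1/3z)y_n
  y_{n+1}/y_n = 1 − 1/5z + 6/5z(1+1/3z) = 1 + z + 2/5z²
  ⇒ R(z) = 1 + z + 2/5z².

Need |R(x)|<1, x<0.
x=-1.76: |R|=0.4790
R=1: x+2/5x²=0 ⇒ x=−5/2=-2.5000; min R=1−1/(4·2/5)=0.3750>−1
Confirm numerically:
  x=-2.421: |R|=0.92350 <1
  x=-2.139: |R|=0.69113 <1
  x=-1.536: |R|=0.40772 <1
  x=-2.836: |R|=1.38116 >1
  x=-2.563: |R|=1.06459 >1
Stable set (-2.5000, 0).

left endpoint -2.5000.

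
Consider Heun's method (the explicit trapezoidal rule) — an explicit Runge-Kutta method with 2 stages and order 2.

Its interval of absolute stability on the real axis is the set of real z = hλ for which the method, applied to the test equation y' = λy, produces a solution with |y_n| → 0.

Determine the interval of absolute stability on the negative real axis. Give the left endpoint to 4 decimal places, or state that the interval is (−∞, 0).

(-2.0000, 0).

With y'=λy (z=hλ):
  order 2, 2-stage ⇒ R(z)=1+z+z^2/2
  (e.g. R(-0.68)=0.55120, |R|=0.55120)

Find x<0 with |R(x)|<1.
x=-0.68: |R|=0.5512
|R(-1.66)|=0.7178 |R(-1.42)|=0.5882 |R(-0.75)|=0.5312
Bisect:
  x_lo=-2.5628 |R|=1.7212  x_hi=-0.1719 |R|=0.8428
  mid=-1.36739 |R|=0.56749 →hi
  mid=-1.96512 |R|=0.96573 →hi
  mid=-2.26398 |R|=1.29882 →lo
  mid=-2.11455 |R|=1.12111 →lo
  mid=-2.03983 |R|=1.04063 →lo
  mid=-2.00248 |R|=1.00248 →lo
  mid=-1.98380 |R|=0.98393 →hi
  mid=-1.99314 |R|=0.99316 →hi
  mid=-1.99781 |R|=0.99781 →hi
  mid=-2.00014 |R|=1.00014 →lo
  ...
  [-2.00014,-1.99999] ⇒ x*=-2.0000
Stable set (-2.0000, 0).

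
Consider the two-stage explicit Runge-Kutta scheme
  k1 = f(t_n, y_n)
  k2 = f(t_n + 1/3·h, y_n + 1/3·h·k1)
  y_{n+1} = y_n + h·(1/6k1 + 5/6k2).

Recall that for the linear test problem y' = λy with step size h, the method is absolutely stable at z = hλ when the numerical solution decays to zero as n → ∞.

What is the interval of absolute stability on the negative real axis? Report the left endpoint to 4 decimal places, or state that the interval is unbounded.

z∈(-3.6000,0).

On y'=λy, z=hλ:
  k1=λy_n ⇒ h·k1=z·y_n;  k2=λ(1+1/3z)y_n ⇒ h·k2=z(1+1/3z)y_n
  y_{n+1}/y_n = 1 + 1/6z + 5/6z(1+1/3z) = 1 + z + 5/18z²
  ⇒ R(z) = 1 + z + 5/18z².

Solve |R(x)|<1 on ℝ⁻.
x=-0.44: |R|=0.6138
R=1: x+5/18x²=0 ⇒ x=−18/5=-3.6000; min R=1−1/(4·5/18)=0.1000>−1
Confirm numerically:
  x=-3.400: |R|=0.81111 <1
  x=-3.291: |R|=0.71752 <1
  x=-2.764: |R|=0.35814 <1
  x=-2.757: |R|=0.35440 <1
  x=-4.149: |R|=1.63272 >1
  x=-3.757: |R|=1.16385 >1
  x=-3.654: |R|=1.05481 >1
Interval (-3.6000, 0).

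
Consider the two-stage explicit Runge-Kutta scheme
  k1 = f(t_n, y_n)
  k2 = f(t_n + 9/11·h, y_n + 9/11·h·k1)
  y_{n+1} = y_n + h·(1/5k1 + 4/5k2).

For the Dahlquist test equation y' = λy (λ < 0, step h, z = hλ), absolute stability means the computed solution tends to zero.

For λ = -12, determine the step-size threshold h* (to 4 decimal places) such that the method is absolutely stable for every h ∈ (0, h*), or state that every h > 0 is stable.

(-1.5278,0); λ=-12 ⇒ h* = (55/36)/12 = 0.1273.

On y'=λy, z=hλ:
  k1=λy_n ⇒ h·k1=z·y_n;  k2=λ(1+9/11z)y_n ⇒ h·k2=z(1+9/11z)y_n
  y_{n+1}/y_n = 1 + 1/5z + 4/5z(1+9/11z) = 1 + z + 36/55z²
  ⇒ R(z) = 1 + z + 36/55z².

Need |R(x)|<1, x<0.
x=-1.3: |R|=0.8062
R=1: x+36/55x²=0 ⇒ x=−55/36=-1.5278; min R=1−1/(4·36/55)=0.6181>−1
Confirm numerically:
  x=-1.269: |R|=0.78505 <1
  x=-1.260: |R|=0.77916 <1
  x=-1.228: |R|=0.75904 <1
  x=-0.747: |R|=0.61824 <1
  x=-2.007: |R|=1.62954 >1
  x=-1.913: |R|=1.48235 >1
Stable set (-1.5278, 0).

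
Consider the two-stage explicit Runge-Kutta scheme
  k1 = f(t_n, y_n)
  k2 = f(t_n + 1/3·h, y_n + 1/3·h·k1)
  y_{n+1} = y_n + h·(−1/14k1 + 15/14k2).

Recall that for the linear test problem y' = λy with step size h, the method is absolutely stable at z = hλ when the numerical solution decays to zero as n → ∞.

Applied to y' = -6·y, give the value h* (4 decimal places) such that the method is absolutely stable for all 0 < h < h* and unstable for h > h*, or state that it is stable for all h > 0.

Test eqn y'=λy, z=hλ:
  k1=λy_n ⇒ h·k1=z·y_n;  k2=λ(1+1/3z)y_n ⇒ h·k2=z(1+1/3z)y_n
  y_{n+1}/y_n = 1 − 1/14z + 15/14z(1+1/3z) = 1 + z + 5/14z²
  so R(z) = 1 + z + 5/14z².

Boundary: |R(x)|=1, x<0.
x=-1.13: |R|=0.3260
R=1: x+5/14x²=0 ⇒ x=−14/5=-2.8000; min R=1−1/(4·5/14)=0.3000>−1
Confirm numerically:
  x=-2.043: |R|=0.44766 <1
  x=-1.696: |R|=0.33129 <1
  x=-1.173: |R|=0.31840 <1
  x=-3.319: |R|=1.61520 >1
  x=-3.179: |R|=1.43030 >1
  x=-3.165: |R|=1.41258 >1
So |R|<1 on (-2.8000, 0).

(-2.8000,0); λ=-6 ⇒ h* = (14/5)/6 = 0.4667.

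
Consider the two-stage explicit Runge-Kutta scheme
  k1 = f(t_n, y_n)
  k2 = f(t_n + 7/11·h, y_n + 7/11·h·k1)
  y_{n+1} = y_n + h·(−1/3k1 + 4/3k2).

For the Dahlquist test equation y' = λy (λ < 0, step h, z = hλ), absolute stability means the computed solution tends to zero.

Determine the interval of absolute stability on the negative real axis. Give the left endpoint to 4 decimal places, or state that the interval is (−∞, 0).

(-1.1786, 0).

With y'=λy (z=hλ):
  k1=λy_n ⇒ h·k1=z·y_n;  k2=λ(1+7/11z)y_n ⇒ h·k2=z(1+7/11z)y_n
  y_{n+1}/y_n = 1 − 1/3z + 4/3z(1+7/11z) = 1 + z + 28/33z²
  ⇒ R(z) = 1 + z + 28/33z².

Find x<0 with |R(x)|<1.
x=-1.06: |R|=0.8934
R=1: x+28/33x²=0 ⇒ x=−33/28=-1.1786; min R=1−1/(4·28/33)=0.7054>−1
Confirm numerically:
  x=-1.102: |R|=0.92840 <1
  x=-1.062: |R|=0.89496 <1
  x=-0.991: |R|=0.84228 <1
  x=-0.561: |R|=0.70604 <1
  x=-1.657: |R|=1.67264 >1
  x=-1.398: |R|=1.26028 >1
  x=-1.353: |R|=1.20024 >1
Interval (-1.1786, 0).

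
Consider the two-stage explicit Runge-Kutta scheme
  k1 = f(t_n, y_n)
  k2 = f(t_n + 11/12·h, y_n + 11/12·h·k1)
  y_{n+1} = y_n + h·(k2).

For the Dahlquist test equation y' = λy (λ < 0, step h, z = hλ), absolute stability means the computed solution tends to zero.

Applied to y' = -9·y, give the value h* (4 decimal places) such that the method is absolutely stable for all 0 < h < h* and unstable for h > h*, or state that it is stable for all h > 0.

(-1.0909,0); λ=-9 ⇒ h* = (12/11)/9 = 0.1212.

Set f=λy, z=hλ:
  k1=λy_n ⇒ h·k1=z·y_n;  k2=λ(1+11/12z)y_n ⇒ h·k2=z(1+11/12z)y_n
  y_{n+1}/y_n = 1 + z(1+11/12z) = 1 + z + 11/12z²
  so R(z) = 1 + z + 11/12z².

Find x<0 with |R(x)|<1.
x=-0.92: |R|=0.8559
R=1: x+11/12x²=0 ⇒ x=−12/11=-1.0909; min R=1−1/(4·11/12)=0.7273>−1
Confirm numerically:
  x=-0.972: |R|=0.89405 <1
  x=-0.682: |R|=0.74436 <1
  x=-0.494: |R|=0.72970 <1
  x=-0.455: |R|=0.73477 <1
  x=-1.663: |R|=1.87210 >1
  x=-1.404: |R|=1.40295 >1
  x=-1.192: |R|=1.11046 >1
Interval (-1.0909, 0).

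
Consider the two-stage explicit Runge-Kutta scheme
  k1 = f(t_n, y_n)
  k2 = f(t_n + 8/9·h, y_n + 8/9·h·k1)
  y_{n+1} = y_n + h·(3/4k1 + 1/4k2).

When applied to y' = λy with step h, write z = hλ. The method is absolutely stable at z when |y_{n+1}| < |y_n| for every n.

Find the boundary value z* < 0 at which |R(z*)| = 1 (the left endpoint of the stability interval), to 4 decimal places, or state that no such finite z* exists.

On y'=λy, z=hλ:
  k1=λy_n ⇒ h·k1=z·y_n;  k2=λ(1+8/9z)y_n ⇒ h·k2=z(1+8/9z)y_n
  y_{n+1}/y_n = 1 + 3/4z + 1/4z(1+8/9z) = 1 + z + 2/9z²
  ⇒ R(z) = 1 + z + 2/9z².

Solve |R(x)|<1 on ℝ⁻.
x=-0.65: |R|=0.4439
R=1: x+2/9x²=0 ⇒ x=−9/2=-4.5000; min R=1−1/(4·2/9)=-0.1250>−1
Confirm numerically:
  x=-4.239: |R|=0.75414 <1
  x=-3.777: |R|=0.39316 <1
  x=-2.939: |R|=0.01951 <1
  x=-4.788: |R|=1.30643 >1
  x=-4.776: |R|=1.29293 >1
So |R|<1 on (-4.5000, 0).

z* = -4.5000.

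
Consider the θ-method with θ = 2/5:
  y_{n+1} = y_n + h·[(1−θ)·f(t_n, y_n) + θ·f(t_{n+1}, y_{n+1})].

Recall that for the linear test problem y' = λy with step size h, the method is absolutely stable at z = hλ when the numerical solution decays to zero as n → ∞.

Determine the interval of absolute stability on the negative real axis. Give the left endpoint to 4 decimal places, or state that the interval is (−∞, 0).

On y'=λy, z=hλ:
  y_{n+1} = y_n + z·[3/5·y_n + 2/5·y_{n+1}] ⇒ (1 − 2/5z)y_{n+1} = (1 + 3/5z)y_n
  so R(z) = (1 + 3/5z)/(1 − 2/5z).

Boundary: |R(x)|=1, x<0.
x=-0.57: |R|=0.5358
R=−1: 1+3/5x = −1+2/5x ⇒ -1/5x=2 ⇒ x=2/(-1/5)=-10.0000
Confirm numerically:
  x=-9.711: |R|=0.98817 <1
  x=-8.726: |R|=0.94326 <1
  x=-8.477: |R|=0.93063 <1
  x=-10.497: |R|=1.01912 >1
  x=-10.150: |R|=1.00593 >1
Stable set (-10.0000, 0).

(-10.0000, 0).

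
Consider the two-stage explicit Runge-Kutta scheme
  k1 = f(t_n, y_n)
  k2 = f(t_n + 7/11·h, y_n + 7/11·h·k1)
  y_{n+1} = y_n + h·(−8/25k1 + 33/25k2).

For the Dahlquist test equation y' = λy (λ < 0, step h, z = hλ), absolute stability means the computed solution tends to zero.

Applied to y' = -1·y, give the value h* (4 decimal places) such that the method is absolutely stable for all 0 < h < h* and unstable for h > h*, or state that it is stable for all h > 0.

Test eqn y'=λy, z=hλ:
  k1=λy_n ⇒ h·k1=z·y_n;  k2=λ(1+7/11z)y_n ⇒ h·k2=z(1+7/11z)y_n
  y_{n+1}/y_n = 1 − 8/25z + 33/25z(1+7/11z) = 1 + z + 21/25z²
  so R(z) = 1 + z + 21/25z².

Solve |R(x)|<1 on ℝ⁻.
x=-0.34: |R|=0.7571
R=1: x+21/25x²=0 ⇒ x=−25/21=-1.1905; min R=1−1/(4·21/25)=0.7024>−1
Confirm numerically:
  x=-1.169: |R|=0.97891 <1
  x=-0.900: |R|=0.78040 <1
  x=-0.720: |R|=0.71546 <1
  x=-0.514: |R|=0.70792 <1
  x=-1.762: |R|=1.84590 >1
  x=-1.656: |R|=1.64756 >1
  x=-1.607: |R|=1.56226 >1
Interval (-1.1905, 0).

(-1.1905,0); λ=-1 ⇒ h* = (25/21)/1 = 1.1905.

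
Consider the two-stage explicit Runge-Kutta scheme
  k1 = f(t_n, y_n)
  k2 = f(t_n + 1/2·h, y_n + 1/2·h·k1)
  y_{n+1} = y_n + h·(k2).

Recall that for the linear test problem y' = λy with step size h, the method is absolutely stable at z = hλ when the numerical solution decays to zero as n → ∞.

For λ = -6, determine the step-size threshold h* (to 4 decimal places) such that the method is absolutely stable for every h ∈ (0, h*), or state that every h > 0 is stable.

Set f=λy, z=hλ:
  k1=λy_n ⇒ h·k1=z·y_n;  k2=λ(1+1/2z)y_n ⇒ h·k2=z(1+1/2z)y_n
  y_{n+1}/y_n = 1 + z(1+1/2z) = 1 + z + 1/2z²
  Hence R(z) = 1 + z + 1/2z².

Solve |R(x)|<1 on ℝ⁻.
x=-1.06: |R|=0.5018
R=1: x+1/2x²=0 ⇒ x=−2=-2.0000; min R=1−1/(4·1/2)=0.5000>−1
Confirm numerically:
  x=-1.677: |R|=0.72916 <1
  x=-1.631: |R|=0.69908 <1
  x=-1.126: |R|=0.50794 <1
  x=-2.291: |R|=1.33334 >1
  x=-2.241: |R|=1.27004 >1
Stable set (-2.0000, 0).

(-2.0000,0); λ=-6 ⇒ h* = (2)/6 = 0.3333.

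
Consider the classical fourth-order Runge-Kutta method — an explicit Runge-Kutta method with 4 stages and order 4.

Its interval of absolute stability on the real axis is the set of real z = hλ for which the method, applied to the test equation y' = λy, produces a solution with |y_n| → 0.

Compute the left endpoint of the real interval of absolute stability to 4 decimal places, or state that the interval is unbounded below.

Test eqn y'=λy, z=hλ:
  order 4, 4-stage ⇒ R(z)=1+z+z^2/2+z^3/6+z^4/24
  (e.g. R(-0.49)=0.61284, |R|=0.61284)

Need |R(x)|<1, x<0.
x=-0.49: |R|=0.6128
|R(-2.52)|=0.6683 |R(-0.93)|=0.3996 |R(-0.63)|=0.5333
Bisect:
  x_lo=-3.5867 |R|=3.0511  x_hi=-0.2596 |R|=0.7714
  mid=-1.92318 |R|=0.31060 →hi
  mid=-2.75496 |R|=0.95523 →hi
  mid=-3.17086 |R|=1.75490 →lo
  mid=-2.96291 |R|=1.30252 →lo
  mid=-2.85894 |R|=1.11683 →lo
  mid=-2.80695 |R|=1.03314 →lo
  mid=-2.78096 |R|=0.99348 →hi
  ...
  [-2.78542,-2.78522] ⇒ x*=-2.7853
Stable set (-2.7853, 0).

left endpoint -2.7853.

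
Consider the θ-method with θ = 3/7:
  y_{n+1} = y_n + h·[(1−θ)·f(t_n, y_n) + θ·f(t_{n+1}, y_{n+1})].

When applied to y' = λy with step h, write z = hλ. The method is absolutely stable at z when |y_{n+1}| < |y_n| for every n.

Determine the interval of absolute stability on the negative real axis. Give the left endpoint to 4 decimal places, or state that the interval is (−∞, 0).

z∈(-14.0000,0).

On y'=λy, z=hλ:
  y_{n+1} = y_n + z·[4/7·y_n + 3/7·y_{n+1}] ⇒ (1 − 3/7z)y_{n+1} = (1 + 4/7z)y_n
  ⇒ R(z) = (1 + 4/7z)/(1 − 3/7z).

Find x<0 with |R(x)|<1.
x=-0.87: |R|=0.3663
R=−1: 1+4/7x = −1+3/7x ⇒ -1/7x=2 ⇒ x=2/(-1/7)=-14.0000
Confirm numerically:
  x=-13.189: |R|=0.98258 <1
  x=-11.150: |R|=0.92954 <1
  x=-9.602: |R|=0.87717 <1
  x=-14.212: |R|=1.00427 >1
  x=-14.144: |R|=1.00291 >1
Stable set (-14.0000, 0).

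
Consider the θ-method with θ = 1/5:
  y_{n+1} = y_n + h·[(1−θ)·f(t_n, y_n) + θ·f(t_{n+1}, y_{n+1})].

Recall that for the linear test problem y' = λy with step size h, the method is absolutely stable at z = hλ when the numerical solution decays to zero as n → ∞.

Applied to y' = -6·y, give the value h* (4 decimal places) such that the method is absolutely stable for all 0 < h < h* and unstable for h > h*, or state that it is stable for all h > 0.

(-3.3333,0); λ=-6 ⇒ h* = (10/3)/6 = 0.5556.

Test eqn y'=λy, z=hλ:
  y_{n+1} = y_n + z·[4/5·y_n + 1/5·y_{n+1}] ⇒ (1 − 1/5z)y_{n+1} = (1 + 4/5z)y_n
  so R(z) = (1 + 4/5z)/(1 − 1/5z).

Find x<0 with |R(x)|<1.
x=-0.46: |R|=0.5788
R=−1: 1+4/5x = −1+1/5x ⇒ -3/5x=2 ⇒ x=2/(-3/5)=-3.3333
Confirm numerically:
  x=-2.907: |R|=0.83824 <1
  x=-1.655: |R|=0.24343 <1
  x=-1.511: |R|=0.16034 <1
  x=-3.754: |R|=1.14416 >1
  x=-3.420: |R|=1.03088 >1
Stable set (-3.3333, 0).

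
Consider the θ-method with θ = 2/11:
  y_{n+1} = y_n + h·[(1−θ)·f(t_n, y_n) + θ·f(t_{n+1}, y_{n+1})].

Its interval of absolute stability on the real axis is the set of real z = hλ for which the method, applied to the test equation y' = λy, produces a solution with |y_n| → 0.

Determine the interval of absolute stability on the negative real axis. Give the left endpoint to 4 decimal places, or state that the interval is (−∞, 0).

Set f=λy, z=hλ:
  y_{n+1} = y_n + z·[9/11·y_n + 2/11·y_{n+1}] ⇒ (1 − 2/11z)y_{n+1} = (1 + 9/11z)y_n
  Hence R(z) = (1 + 9/11z)/(1 − 2/11z).

Boundary: |R(x)|=1, x<0.
x=-1.45: |R|=0.1475
R=−1: 1+9/11x = −1+2/11x ⇒ -7/11x=2 ⇒ x=2/(-7/11)=-3.1429
Confirm numerically:
  x=-2.661: |R|=0.79335 <1
  x=-2.370: |R|=0.65629 <1
  x=-2.270: |R|=0.60682 <1
  x=-3.685: |R|=1.20659 >1
  x=-3.651: |R|=1.19435 >1
  x=-3.284: |R|=1.05624 >1
Interval (-3.1429, 0).

z∈(-3.1429,0).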